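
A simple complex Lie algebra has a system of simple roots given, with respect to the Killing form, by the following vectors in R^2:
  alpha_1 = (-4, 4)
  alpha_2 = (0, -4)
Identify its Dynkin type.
type B_2

Compute the Cartan integers a_ij = 2(alpha_i, alpha_j)/(alpha_j, alpha_j); the resulting 2x2 Cartan matrix is
[[2, -2], [-1, 2]].
The roots have two lengths (squared-length ratio 2:1); the short ones are alpha_{2}. The associated Dynkin diagram is a chain of 2 nodes with a double edge at one end; the terminal node there is the unique short simple root (B_2), so the type is B_2 (the algebra so(5)).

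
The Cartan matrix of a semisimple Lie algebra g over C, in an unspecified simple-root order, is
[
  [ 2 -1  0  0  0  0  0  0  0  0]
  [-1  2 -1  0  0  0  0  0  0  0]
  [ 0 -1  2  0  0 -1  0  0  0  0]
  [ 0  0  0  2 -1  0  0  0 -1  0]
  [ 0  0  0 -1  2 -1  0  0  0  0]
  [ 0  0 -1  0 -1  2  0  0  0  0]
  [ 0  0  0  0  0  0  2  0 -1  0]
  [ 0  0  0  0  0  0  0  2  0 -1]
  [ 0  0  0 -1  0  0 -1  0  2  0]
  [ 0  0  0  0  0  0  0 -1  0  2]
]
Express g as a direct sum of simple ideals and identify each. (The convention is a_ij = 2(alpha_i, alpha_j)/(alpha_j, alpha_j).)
A2 ⊕ A8

The diagram associated to this matrix has two connected components: the simple roots {alpha_8, alpha_10} form a chain of 2 nodes with single edges (A_2), and {alpha_1, alpha_2, alpha_3, alpha_4, alpha_5, alpha_6, alpha_7, alpha_9} form a chain of 8 nodes with single edges (A_8). A semisimple Lie algebra decomposes uniquely as the direct sum of simple ideals, one per connected component of its Dynkin diagram, so g ≅ A_2 ⊕ A_8 (dimension 8 + 80 = 88).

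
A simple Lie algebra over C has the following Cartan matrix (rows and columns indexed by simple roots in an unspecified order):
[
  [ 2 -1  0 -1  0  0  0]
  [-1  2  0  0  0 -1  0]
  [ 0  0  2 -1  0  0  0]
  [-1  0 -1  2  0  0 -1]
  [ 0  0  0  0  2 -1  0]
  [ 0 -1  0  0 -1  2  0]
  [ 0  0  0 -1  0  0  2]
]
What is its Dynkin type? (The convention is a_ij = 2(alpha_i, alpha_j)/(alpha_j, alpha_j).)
The matrix has rank 7 with 2's on the diagonal. Reading the off-diagonal entries as Dynkin edges (a single edge where a_ij = a_ji = -1; a double or triple edge where a_ij * a_ji = 2 or 3), the diagram is a chain of 5 nodes with a fork of two nodes at one end (D_7). One simple-root ordering that puts it in standard form is (alpha_5, alpha_6, alpha_2, alpha_1, alpha_4, alpha_7, alpha_3). So the algebra is type D_7, i.e. so(14).

D7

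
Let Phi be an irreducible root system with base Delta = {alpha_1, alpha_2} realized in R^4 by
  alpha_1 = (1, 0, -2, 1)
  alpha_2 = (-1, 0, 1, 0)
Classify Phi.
type G_2

Compute the Cartan integers a_ij = 2(alpha_i, alpha_j)/(alpha_j, alpha_j); the resulting 2x2 Cartan matrix is
[[2, -3], [-1, 2]].
The roots have two lengths (squared-length ratio 3:1); the short ones are alpha_{2}. The associated Dynkin diagram is two nodes joined by a triple edge (G_2), so the type is G_2.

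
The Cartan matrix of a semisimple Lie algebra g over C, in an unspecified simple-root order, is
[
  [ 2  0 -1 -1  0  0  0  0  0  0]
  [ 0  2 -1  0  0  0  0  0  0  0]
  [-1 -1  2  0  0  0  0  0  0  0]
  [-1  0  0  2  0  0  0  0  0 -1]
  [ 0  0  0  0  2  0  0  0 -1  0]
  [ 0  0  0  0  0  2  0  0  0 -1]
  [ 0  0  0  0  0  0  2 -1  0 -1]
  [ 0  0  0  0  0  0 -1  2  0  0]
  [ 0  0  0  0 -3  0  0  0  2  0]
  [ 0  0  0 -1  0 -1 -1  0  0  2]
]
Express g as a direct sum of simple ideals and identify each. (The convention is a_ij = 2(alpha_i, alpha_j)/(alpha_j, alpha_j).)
E_8 + G_2

The diagram associated to this matrix has two connected components: the simple roots {alpha_1, alpha_2, alpha_3, alpha_4, alpha_6, alpha_7, alpha_8, alpha_10} form a chain of 7 nodes with one extra node attached to the third node from one end (E_8), and {alpha_5, alpha_9} form two nodes joined by a triple edge (G_2). A semisimple Lie algebra decomposes uniquely as the direct sum of simple ideals, one per connected component of its Dynkin diagram, so g ≅ E_8 ⊕ G_2 (dimension 248 + 14 = 262).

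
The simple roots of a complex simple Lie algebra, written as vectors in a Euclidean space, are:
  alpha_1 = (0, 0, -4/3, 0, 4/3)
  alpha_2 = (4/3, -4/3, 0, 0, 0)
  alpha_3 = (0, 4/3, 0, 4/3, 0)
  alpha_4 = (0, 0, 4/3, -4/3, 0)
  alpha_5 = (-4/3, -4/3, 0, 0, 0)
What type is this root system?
type D_5

Compute the Cartan integers a_ij = 2(alpha_i, alpha_j)/(alpha_j, alpha_j); the resulting 5x5 Cartan matrix is
[[2, 0, 0, -1, 0], [0, 2, -1, 0, 0], [0, -1, 2, -1, -1], [-1, 0, -1, 2, 0], [0, 0, -1, 0, 2]].
All simple roots have the same length, so the diagram is simply laced. The associated Dynkin diagram is a chain of 3 nodes with a fork of two nodes at one end (D_5), so the type is D_5 (the algebra so(10)).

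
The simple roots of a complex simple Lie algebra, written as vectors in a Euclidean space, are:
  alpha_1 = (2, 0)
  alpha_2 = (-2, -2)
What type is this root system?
B2

Compute the Cartan integers a_ij = 2(alpha_i, alpha_j)/(alpha_j, alpha_j); the resulting 2x2 Cartan matrix is
[[2, -1], [-2, 2]].
The roots have two lengths (squared-length ratio 2:1); the short ones are alpha_{1}. The associated Dynkin diagram is a chain of 2 nodes with a double edge at one end; the terminal node there is the unique short simple root (B_2), so the type is B_2 (the algebra so(5)).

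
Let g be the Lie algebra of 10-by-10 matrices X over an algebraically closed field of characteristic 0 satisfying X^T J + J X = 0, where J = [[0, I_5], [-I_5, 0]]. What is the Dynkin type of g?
C_5

This is sp(10), which has dimension 10(10+1)/2 = 55 and rank 10/2 = 5. In the classification of classical Lie algebras, the symplectic algebra sp(2n) has type C_n; here n = 5, so the Dynkin diagram is a chain of 5 nodes with a double edge at one end; the terminal node there is the unique long simple root (C_5). Hence the type is C_5.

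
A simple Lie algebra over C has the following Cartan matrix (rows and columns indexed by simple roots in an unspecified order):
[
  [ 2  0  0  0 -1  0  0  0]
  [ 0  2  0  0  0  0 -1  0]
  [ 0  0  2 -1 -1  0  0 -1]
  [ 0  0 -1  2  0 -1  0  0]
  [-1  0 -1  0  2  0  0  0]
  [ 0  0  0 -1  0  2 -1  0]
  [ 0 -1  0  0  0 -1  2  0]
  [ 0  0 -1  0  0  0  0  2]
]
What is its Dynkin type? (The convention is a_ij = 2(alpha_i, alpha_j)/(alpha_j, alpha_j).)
The matrix has rank 8 with 2's on the diagonal. Reading the off-diagonal entries as Dynkin edges (a single edge where a_ij = a_ji = -1; a double or triple edge where a_ij * a_ji = 2 or 3), the diagram is a chain of 7 nodes with one extra node attached to the third node from one end (E_8). One simple-root ordering that puts it in standard form is (alpha_1, alpha_8, alpha_5, alpha_3, alpha_4, alpha_6, alpha_7, alpha_2). So the algebra is type E_8.

type E_8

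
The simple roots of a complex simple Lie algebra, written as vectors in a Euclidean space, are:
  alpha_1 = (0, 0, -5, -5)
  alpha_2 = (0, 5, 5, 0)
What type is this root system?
A_2 (sl(3))

Compute the Cartan integers a_ij = 2(alpha_i, alpha_j)/(alpha_j, alpha_j); the resulting 2x2 Cartan matrix is
[[2, -1], [-1, 2]].
All simple roots have the same length, so the diagram is simply laced. The associated Dynkin diagram is a chain of 2 nodes with single edges (A_2), so the type is A_2 (the algebra sl(3)).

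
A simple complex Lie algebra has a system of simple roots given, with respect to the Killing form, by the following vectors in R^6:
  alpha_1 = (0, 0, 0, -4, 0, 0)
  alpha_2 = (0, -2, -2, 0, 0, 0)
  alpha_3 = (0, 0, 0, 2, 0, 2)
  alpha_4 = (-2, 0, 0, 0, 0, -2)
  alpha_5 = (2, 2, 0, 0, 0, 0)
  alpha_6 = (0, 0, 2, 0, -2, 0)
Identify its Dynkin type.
Compute the Cartan integers a_ij = 2(alpha_i, alpha_j)/(alpha_j, alpha_j); the resulting 6x6 Cartan matrix is
[[2, 0, -2, 0, 0, 0], [0, 2, 0, 0, -1, -1], [-1, 0, 2, -1, 0, 0], [0, 0, -1, 2, -1, 0], [0, -1, 0, -1, 2, 0], [0, -1, 0, 0, 0, 2]].
The roots have two lengths (squared-length ratio 2:1); the short ones are alpha_{2,3,4,5,6}. The associated Dynkin diagram is a chain of 6 nodes with a double edge at one end; the terminal node there is the unique long simple root (C_6), so the type is C_6 (the algebra sp(12)).

C_6 (sp(12))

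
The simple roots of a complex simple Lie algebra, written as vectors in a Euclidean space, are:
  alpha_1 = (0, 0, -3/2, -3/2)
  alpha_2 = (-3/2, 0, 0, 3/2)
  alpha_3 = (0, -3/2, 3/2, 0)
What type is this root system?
A_3 (sl(4))

Compute the Cartan integers a_ij = 2(alpha_i, alpha_j)/(alpha_j, alpha_j); the resulting 3x3 Cartan matrix is
[[2, -1, -1], [-1, 2, 0], [-1, 0, 2]].
All simple roots have the same length, so the diagram is simply laced. The associated Dynkin diagram is a chain of 3 nodes with single edges (A_3), so the type is A_3 (the algebra sl(4)).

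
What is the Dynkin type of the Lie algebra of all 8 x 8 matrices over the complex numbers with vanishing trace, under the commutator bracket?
This is sl(8), which has dimension 8^2 - 1 = 63 and rank 8 - 1 = 7 (a Cartan subalgebra is the diagonal traceless matrices). In the classification of classical Lie algebras, the special linear algebra sl(n+1) has type A_n; here n = 7, so the Dynkin diagram is a chain of 7 nodes with single edges (A_7). Hence the type is A_7.

A_7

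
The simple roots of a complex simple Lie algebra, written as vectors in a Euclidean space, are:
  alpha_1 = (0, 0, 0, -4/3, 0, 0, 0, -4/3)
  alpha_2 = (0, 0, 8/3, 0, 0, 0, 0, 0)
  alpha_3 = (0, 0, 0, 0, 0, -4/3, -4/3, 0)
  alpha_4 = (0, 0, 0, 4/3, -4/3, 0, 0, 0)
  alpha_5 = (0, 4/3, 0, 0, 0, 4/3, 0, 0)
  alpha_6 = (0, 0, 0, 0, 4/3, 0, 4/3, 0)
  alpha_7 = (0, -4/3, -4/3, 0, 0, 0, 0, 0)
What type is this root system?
Compute the Cartan integers a_ij = 2(alpha_i, alpha_j)/(alpha_j, alpha_j); the resulting 7x7 Cartan matrix is
[[2, 0, 0, -1, 0, 0, 0], [0, 2, 0, 0, 0, 0, -2], [0, 0, 2, 0, -1, -1, 0], [-1, 0, 0, 2, 0, -1, 0], [0, 0, -1, 0, 2, 0, -1], [0, 0, -1, -1, 0, 2, 0], [0, -1, 0, 0, -1, 0, 2]].
The roots have two lengths (squared-length ratio 2:1); the short ones are alpha_{1,3,4,5,6,7}. The associated Dynkin diagram is a chain of 7 nodes with a double edge at one end; the terminal node there is the unique long simple root (C_7), so the type is C_7 (the algebra sp(14)).

C7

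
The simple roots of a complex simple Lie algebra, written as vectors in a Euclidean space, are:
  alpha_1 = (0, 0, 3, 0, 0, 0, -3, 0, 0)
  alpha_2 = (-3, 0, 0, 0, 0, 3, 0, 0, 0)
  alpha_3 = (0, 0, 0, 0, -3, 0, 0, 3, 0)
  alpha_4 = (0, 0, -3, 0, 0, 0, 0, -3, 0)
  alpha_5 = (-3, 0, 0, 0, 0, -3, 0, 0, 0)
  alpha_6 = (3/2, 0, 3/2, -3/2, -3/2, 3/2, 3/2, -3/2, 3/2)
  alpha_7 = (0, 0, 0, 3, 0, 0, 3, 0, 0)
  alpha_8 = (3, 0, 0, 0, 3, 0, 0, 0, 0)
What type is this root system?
Compute the Cartan integers a_ij = 2(alpha_i, alpha_j)/(alpha_j, alpha_j); the resulting 8x8 Cartan matrix is
[[2, 0, 0, -1, 0, 0, -1, 0], [0, 2, 0, 0, 0, 0, 0, -1], [0, 0, 2, -1, 0, 0, 0, -1], [-1, 0, -1, 2, 0, 0, 0, 0], [0, 0, 0, 0, 2, -1, 0, -1], [0, 0, 0, 0, -1, 2, 0, 0], [-1, 0, 0, 0, 0, 0, 2, 0], [0, -1, -1, 0, -1, 0, 0, 2]].
All simple roots have the same length, so the diagram is simply laced. The associated Dynkin diagram is a chain of 7 nodes with one extra node attached to the third node from one end (E_8), so the type is E_8.

E_8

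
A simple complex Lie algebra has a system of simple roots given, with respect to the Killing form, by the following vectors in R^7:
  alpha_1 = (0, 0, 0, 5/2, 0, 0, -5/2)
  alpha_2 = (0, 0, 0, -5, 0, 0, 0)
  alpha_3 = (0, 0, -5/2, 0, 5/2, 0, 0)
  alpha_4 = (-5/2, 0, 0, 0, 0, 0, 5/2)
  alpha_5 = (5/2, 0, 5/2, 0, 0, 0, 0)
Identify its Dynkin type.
C_5

Compute the Cartan integers a_ij = 2(alpha_i, alpha_j)/(alpha_j, alpha_j); the resulting 5x5 Cartan matrix is
[[2, -1, 0, -1, 0], [-2, 2, 0, 0, 0], [0, 0, 2, 0, -1], [-1, 0, 0, 2, -1], [0, 0, -1, -1, 2]].
The roots have two lengths (squared-length ratio 2:1); the short ones are alpha_{1,3,4,5}. The associated Dynkin diagram is a chain of 5 nodes with a double edge at one end; the terminal node there is the unique long simple root (C_5), so the type is C_5 (the algebra sp(10)).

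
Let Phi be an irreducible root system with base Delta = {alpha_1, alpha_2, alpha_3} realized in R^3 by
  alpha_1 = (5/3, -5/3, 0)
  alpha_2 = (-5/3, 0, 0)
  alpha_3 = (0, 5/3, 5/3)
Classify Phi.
B_3 (so(7))

Compute the Cartan integers a_ij = 2(alpha_i, alpha_j)/(alpha_j, alpha_j); the resulting 3x3 Cartan matrix is
[[2, -2, -1], [-1, 2, 0], [-1, 0, 2]].
The roots have two lengths (squared-length ratio 2:1); the short ones are alpha_{2}. The associated Dynkin diagram is a chain of 3 nodes with a double edge at one end; the terminal node there is the unique short simple root (B_3), so the type is B_3 (the algebra so(7)).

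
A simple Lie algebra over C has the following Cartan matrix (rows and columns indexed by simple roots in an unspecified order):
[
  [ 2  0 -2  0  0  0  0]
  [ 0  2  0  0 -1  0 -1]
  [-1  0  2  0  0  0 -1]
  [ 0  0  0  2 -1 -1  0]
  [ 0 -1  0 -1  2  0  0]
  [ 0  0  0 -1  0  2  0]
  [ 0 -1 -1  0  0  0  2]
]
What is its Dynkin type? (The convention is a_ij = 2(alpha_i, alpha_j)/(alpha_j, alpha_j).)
The matrix has rank 7 with 2's on the diagonal. Reading the off-diagonal entries as Dynkin edges (a single edge where a_ij = a_ji = -1; a double or triple edge where a_ij * a_ji = 2 or 3), the diagram is a chain of 7 nodes with a double edge at one end; the terminal node there is the unique long simple root (C_7). One simple-root ordering that puts it in standard form is (alpha_6, alpha_4, alpha_5, alpha_2, alpha_7, alpha_3, alpha_1). So the algebra is type C_7, i.e. sp(14).

C7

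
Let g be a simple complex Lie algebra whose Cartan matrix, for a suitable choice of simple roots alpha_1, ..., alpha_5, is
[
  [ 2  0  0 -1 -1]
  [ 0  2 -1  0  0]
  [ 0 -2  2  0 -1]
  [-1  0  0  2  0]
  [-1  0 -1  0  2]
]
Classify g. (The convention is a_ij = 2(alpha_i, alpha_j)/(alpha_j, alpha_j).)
B_5

The matrix has rank 5 with 2's on the diagonal. Reading the off-diagonal entries as Dynkin edges (a single edge where a_ij = a_ji = -1; a double or triple edge where a_ij * a_ji = 2 or 3), the diagram is a chain of 5 nodes with a double edge at one end; the terminal node there is the unique short simple root (B_5). One simple-root ordering that puts it in standard form is (alpha_4, alpha_1, alpha_5, alpha_3, alpha_2). So the algebra is type B_5, i.e. so(11).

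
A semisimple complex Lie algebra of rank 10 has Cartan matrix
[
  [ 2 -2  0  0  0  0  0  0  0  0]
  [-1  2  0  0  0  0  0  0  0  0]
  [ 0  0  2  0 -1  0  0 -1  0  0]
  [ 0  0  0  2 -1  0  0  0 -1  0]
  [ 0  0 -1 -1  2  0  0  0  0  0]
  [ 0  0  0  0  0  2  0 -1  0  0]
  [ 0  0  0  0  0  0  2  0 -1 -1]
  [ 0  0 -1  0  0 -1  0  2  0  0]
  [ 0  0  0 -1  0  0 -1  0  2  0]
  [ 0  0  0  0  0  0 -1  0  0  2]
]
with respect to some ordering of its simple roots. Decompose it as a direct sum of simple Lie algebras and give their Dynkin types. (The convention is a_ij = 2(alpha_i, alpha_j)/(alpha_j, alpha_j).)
A_8 (sl(9)) ⊕ B_2 (so(5))

The diagram associated to this matrix has two connected components: the simple roots {alpha_3, alpha_4, alpha_5, alpha_6, alpha_7, alpha_8, alpha_9, alpha_10} form a chain of 8 nodes with single edges (A_8), and {alpha_1, alpha_2} form a chain of 2 nodes with a double edge at one end; the terminal node there is the unique short simple root (B_2). A semisimple Lie algebra decomposes uniquely as the direct sum of simple ideals, one per connected component of its Dynkin diagram, so g ≅ A_8 ⊕ B_2 (dimension 80 + 10 = 90).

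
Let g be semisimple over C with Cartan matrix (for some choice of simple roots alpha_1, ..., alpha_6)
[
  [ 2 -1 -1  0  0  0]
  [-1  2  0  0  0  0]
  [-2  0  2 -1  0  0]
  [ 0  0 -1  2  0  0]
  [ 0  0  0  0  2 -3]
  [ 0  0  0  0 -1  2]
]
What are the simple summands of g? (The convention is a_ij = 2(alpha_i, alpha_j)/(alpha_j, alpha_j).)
F4 + G2

The diagram associated to this matrix has two connected components: the simple roots {alpha_1, alpha_2, alpha_3, alpha_4} form a chain of 4 nodes with a double edge between the middle two (F_4), and {alpha_5, alpha_6} form two nodes joined by a triple edge (G_2). A semisimple Lie algebra decomposes uniquely as the direct sum of simple ideals, one per connected component of its Dynkin diagram, so g ≅ F_4 ⊕ G_2 (dimension 52 + 14 = 66).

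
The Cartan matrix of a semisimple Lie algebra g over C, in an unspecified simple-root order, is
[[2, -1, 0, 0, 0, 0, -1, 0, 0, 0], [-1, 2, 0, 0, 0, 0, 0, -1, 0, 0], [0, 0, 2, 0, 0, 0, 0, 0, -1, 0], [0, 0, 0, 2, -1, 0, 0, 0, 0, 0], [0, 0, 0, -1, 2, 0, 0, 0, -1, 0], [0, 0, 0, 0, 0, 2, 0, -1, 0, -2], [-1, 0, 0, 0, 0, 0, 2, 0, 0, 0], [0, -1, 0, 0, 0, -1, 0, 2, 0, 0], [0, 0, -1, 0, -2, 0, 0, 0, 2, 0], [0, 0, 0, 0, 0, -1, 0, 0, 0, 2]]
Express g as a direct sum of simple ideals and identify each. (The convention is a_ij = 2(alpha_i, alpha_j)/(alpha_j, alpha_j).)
The diagram associated to this matrix has two connected components: the simple roots {alpha_1, alpha_2, alpha_6, alpha_7, alpha_8, alpha_10} form a chain of 6 nodes with a double edge at one end; the terminal node there is the unique short simple root (B_6), and {alpha_3, alpha_4, alpha_5, alpha_9} form a chain of 4 nodes with a double edge between the middle two (F_4). A semisimple Lie algebra decomposes uniquely as the direct sum of simple ideals, one per connected component of its Dynkin diagram, so g ≅ B_6 ⊕ F_4 (dimension 78 + 52 = 130).

B_6 (so(13)) + F_4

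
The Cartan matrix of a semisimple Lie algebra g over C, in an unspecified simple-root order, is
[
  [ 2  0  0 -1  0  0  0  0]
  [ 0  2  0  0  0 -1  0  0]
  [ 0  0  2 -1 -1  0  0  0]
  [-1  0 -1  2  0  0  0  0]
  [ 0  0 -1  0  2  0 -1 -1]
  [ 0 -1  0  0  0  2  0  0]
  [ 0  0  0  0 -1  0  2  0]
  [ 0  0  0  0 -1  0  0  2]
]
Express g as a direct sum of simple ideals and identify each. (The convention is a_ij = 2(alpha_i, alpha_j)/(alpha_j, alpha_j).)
type A_2 + type D_6

The diagram associated to this matrix has two connected components: the simple roots {alpha_2, alpha_6} form a chain of 2 nodes with single edges (A_2), and {alpha_1, alpha_3, alpha_4, alpha_5, alpha_7, alpha_8} form a chain of 4 nodes with a fork of two nodes at one end (D_6). A semisimple Lie algebra decomposes uniquely as the direct sum of simple ideals, one per connected component of its Dynkin diagram, so g ≅ A_2 ⊕ D_6 (dimension 8 + 66 = 74).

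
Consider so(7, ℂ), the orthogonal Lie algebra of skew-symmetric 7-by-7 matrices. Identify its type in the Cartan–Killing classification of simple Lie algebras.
This is so(7) with 7 odd, which has dimension 7(7-1)/2 = 21 and rank (7-1)/2 = 3. In the classification of classical Lie algebras, the orthogonal algebra so(2n+1) in an odd number of variables has type B_n; here n = 3, so the Dynkin diagram is a chain of 3 nodes with a double edge at one end; the terminal node there is the unique short simple root (B_3). Hence the type is B_3.

B_3 (so(7))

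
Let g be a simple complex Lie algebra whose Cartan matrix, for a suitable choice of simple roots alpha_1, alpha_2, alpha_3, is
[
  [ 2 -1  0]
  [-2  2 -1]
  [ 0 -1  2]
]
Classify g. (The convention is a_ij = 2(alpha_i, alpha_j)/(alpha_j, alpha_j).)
B_3

The matrix has rank 3 with 2's on the diagonal. Reading the off-diagonal entries as Dynkin edges (a single edge where a_ij = a_ji = -1; a double or triple edge where a_ij * a_ji = 2 or 3), the diagram is a chain of 3 nodes with a double edge at one end; the terminal node there is the unique short simple root (B_3). One simple-root ordering that puts it in standard form is (alpha_3, alpha_2, alpha_1). So the algebra is type B_3, i.e. so(7).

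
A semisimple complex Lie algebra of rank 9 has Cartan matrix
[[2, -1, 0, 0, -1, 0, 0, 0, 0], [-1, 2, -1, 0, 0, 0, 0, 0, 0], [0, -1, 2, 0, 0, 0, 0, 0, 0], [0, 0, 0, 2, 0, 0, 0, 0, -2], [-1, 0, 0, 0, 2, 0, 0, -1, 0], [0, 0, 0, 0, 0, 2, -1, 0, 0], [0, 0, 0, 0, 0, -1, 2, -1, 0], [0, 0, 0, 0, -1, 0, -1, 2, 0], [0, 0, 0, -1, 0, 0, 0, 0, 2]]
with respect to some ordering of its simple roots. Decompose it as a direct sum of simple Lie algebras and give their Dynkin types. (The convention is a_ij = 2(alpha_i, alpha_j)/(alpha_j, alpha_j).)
type A_7 + type B_2

The diagram associated to this matrix has two connected components: the simple roots {alpha_1, alpha_2, alpha_3, alpha_5, alpha_6, alpha_7, alpha_8} form a chain of 7 nodes with single edges (A_7), and {alpha_4, alpha_9} form a chain of 2 nodes with a double edge at one end; the terminal node there is the unique short simple root (B_2). A semisimple Lie algebra decomposes uniquely as the direct sum of simple ideals, one per connected component of its Dynkin diagram, so g ≅ A_7 ⊕ B_2 (dimension 63 + 10 = 73).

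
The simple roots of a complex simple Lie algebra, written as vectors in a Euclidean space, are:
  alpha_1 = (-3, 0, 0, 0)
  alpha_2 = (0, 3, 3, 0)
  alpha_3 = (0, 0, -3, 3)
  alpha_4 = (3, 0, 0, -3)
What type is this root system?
B_4

Compute the Cartan integers a_ij = 2(alpha_i, alpha_j)/(alpha_j, alpha_j); the resulting 4x4 Cartan matrix is
[[2, 0, 0, -1], [0, 2, -1, 0], [0, -1, 2, -1], [-2, 0, -1, 2]].
The roots have two lengths (squared-length ratio 2:1); the short ones are alpha_{1}. The associated Dynkin diagram is a chain of 4 nodes with a double edge at one end; the terminal node there is the unique short simple root (B_4), so the type is B_4 (the algebra so(9)).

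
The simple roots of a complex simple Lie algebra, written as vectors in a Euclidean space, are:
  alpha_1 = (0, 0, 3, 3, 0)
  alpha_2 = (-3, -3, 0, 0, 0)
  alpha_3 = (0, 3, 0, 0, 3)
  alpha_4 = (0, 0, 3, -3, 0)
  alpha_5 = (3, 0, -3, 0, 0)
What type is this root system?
Compute the Cartan integers a_ij = 2(alpha_i, alpha_j)/(alpha_j, alpha_j); the resulting 5x5 Cartan matrix is
[[2, 0, 0, 0, -1], [0, 2, -1, 0, -1], [0, -1, 2, 0, 0], [0, 0, 0, 2, -1], [-1, -1, 0, -1, 2]].
All simple roots have the same length, so the diagram is simply laced. The associated Dynkin diagram is a chain of 3 nodes with a fork of two nodes at one end (D_5), so the type is D_5 (the algebra so(10)).

D5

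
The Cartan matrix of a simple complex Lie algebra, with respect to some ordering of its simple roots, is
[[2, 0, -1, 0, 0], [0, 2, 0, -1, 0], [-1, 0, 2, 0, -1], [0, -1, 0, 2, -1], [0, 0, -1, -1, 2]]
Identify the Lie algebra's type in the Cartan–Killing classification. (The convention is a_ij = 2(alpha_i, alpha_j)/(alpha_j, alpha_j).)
The matrix has rank 5 with 2's on the diagonal. Reading the off-diagonal entries as Dynkin edges (a single edge where a_ij = a_ji = -1; a double or triple edge where a_ij * a_ji = 2 or 3), the diagram is a chain of 5 nodes with single edges (A_5). One simple-root ordering that puts it in standard form is (alpha_2, alpha_4, alpha_5, alpha_3, alpha_1). So the algebra is type A_5, i.e. sl(6).

A_5 (sl(6))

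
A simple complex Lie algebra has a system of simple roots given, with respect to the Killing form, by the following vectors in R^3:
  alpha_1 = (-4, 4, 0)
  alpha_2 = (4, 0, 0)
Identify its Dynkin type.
Compute the Cartan integers a_ij = 2(alpha_i, alpha_j)/(alpha_j, alpha_j); the resulting 2x2 Cartan matrix is
[[2, -2], [-1, 2]].
The roots have two lengths (squared-length ratio 2:1); the short ones are alpha_{2}. The associated Dynkin diagram is a chain of 2 nodes with a double edge at one end; the terminal node there is the unique short simple root (B_2), so the type is B_2 (the algebra so(5)).

B_2 (so(5))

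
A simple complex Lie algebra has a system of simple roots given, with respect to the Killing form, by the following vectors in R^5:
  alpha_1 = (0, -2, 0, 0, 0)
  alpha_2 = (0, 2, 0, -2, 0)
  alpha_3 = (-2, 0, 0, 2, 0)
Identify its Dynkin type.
Compute the Cartan integers a_ij = 2(alpha_i, alpha_j)/(alpha_j, alpha_j); the resulting 3x3 Cartan matrix is
[[2, -1, 0], [-2, 2, -1], [0, -1, 2]].
The roots have two lengths (squared-length ratio 2:1); the short ones are alpha_{1}. The associated Dynkin diagram is a chain of 3 nodes with a double edge at one end; the terminal node there is the unique short simple root (B_3), so the type is B_3 (the algebra so(7)).

B_3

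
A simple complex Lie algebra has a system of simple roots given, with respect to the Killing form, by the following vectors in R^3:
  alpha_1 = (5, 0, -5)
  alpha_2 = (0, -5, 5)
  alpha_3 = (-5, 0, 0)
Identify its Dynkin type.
Compute the Cartan integers a_ij = 2(alpha_i, alpha_j)/(alpha_j, alpha_j); the resulting 3x3 Cartan matrix is
[[2, -1, -2], [-1, 2, 0], [-1, 0, 2]].
The roots have two lengths (squared-length ratio 2:1); the short ones are alpha_{3}. The associated Dynkin diagram is a chain of 3 nodes with a double edge at one end; the terminal node there is the unique short simple root (B_3), so the type is B_3 (the algebra so(7)).

B_3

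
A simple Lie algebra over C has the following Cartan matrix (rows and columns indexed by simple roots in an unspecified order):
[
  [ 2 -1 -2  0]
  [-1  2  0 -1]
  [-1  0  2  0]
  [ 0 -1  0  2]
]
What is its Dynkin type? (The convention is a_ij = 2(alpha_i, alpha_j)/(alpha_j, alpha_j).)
B_4

The matrix has rank 4 with 2's on the diagonal. Reading the off-diagonal entries as Dynkin edges (a single edge where a_ij = a_ji = -1; a double or triple edge where a_ij * a_ji = 2 or 3), the diagram is a chain of 4 nodes with a double edge at one end; the terminal node there is the unique short simple root (B_4). One simple-root ordering that puts it in standard form is (alpha_4, alpha_2, alpha_1, alpha_3). So the algebra is type B_4, i.e. so(9).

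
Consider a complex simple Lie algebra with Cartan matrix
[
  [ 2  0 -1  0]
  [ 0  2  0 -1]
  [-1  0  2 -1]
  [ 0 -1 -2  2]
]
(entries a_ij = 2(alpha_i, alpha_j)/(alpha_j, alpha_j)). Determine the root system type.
type F_4

The matrix has rank 4 with 2's on the diagonal. Reading the off-diagonal entries as Dynkin edges (a single edge where a_ij = a_ji = -1; a double or triple edge where a_ij * a_ji = 2 or 3), the diagram is a chain of 4 nodes with a double edge between the middle two (F_4). One simple-root ordering that puts it in standard form is (alpha_2, alpha_4, alpha_3, alpha_1). So the algebra is type F_4.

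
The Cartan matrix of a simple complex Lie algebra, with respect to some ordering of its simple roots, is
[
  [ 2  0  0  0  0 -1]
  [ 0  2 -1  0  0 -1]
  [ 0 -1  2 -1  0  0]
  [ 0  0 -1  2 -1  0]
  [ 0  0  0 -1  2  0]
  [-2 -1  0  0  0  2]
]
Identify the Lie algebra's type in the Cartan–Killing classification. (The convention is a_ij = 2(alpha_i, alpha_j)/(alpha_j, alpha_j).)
B6

The matrix has rank 6 with 2's on the diagonal. Reading the off-diagonal entries as Dynkin edges (a single edge where a_ij = a_ji = -1; a double or triple edge where a_ij * a_ji = 2 or 3), the diagram is a chain of 6 nodes with a double edge at one end; the terminal node there is the unique short simple root (B_6). One simple-root ordering that puts it in standard form is (alpha_5, alpha_4, alpha_3, alpha_2, alpha_6, alpha_1). So the algebra is type B_6, i.e. so(13).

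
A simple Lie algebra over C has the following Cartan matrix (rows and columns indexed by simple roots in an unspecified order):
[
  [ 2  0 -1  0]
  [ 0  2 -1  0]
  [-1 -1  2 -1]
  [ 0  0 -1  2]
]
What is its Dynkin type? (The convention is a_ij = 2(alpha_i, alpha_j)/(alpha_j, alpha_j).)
The matrix has rank 4 with 2's on the diagonal. Reading the off-diagonal entries as Dynkin edges (a single edge where a_ij = a_ji = -1; a double or triple edge where a_ij * a_ji = 2 or 3), the diagram is a chain of 2 nodes with a fork of two nodes at one end (D_4). One simple-root ordering that puts it in standard form is (alpha_2, alpha_3, alpha_1, alpha_4). So the algebra is type D_4, i.e. so(8).

D4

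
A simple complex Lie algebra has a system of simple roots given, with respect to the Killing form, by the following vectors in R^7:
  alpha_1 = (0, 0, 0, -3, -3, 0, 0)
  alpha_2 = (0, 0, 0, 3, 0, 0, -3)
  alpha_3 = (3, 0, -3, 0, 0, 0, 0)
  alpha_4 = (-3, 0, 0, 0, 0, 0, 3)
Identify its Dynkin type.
A_4

Compute the Cartan integers a_ij = 2(alpha_i, alpha_j)/(alpha_j, alpha_j); the resulting 4x4 Cartan matrix is
[[2, -1, 0, 0], [-1, 2, 0, -1], [0, 0, 2, -1], [0, -1, -1, 2]].
All simple roots have the same length, so the diagram is simply laced. The associated Dynkin diagram is a chain of 4 nodes with single edges (A_4), so the type is A_4 (the algebra sl(5)).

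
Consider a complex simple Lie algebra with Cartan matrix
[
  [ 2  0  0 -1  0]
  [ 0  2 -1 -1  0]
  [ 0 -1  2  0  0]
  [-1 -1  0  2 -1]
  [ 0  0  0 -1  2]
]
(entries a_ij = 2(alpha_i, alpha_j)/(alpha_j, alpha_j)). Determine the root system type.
D_5 (so(10))

The matrix has rank 5 with 2's on the diagonal. Reading the off-diagonal entries as Dynkin edges (a single edge where a_ij = a_ji = -1; a double or triple edge where a_ij * a_ji = 2 or 3), the diagram is a chain of 3 nodes with a fork of two nodes at one end (D_5). One simple-root ordering that puts it in standard form is (alpha_3, alpha_2, alpha_4, alpha_5, alpha_1). So the algebra is type D_5, i.e. so(10).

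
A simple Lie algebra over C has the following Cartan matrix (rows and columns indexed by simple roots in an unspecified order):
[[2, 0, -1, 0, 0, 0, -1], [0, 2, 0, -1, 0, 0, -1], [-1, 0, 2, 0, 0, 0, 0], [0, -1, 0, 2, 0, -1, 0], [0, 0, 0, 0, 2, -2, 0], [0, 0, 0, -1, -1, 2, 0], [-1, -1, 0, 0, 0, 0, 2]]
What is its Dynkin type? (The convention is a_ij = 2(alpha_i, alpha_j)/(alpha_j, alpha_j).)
C_7 (sp(14))

The matrix has rank 7 with 2's on the diagonal. Reading the off-diagonal entries as Dynkin edges (a single edge where a_ij = a_ji = -1; a double or triple edge where a_ij * a_ji = 2 or 3), the diagram is a chain of 7 nodes with a double edge at one end; the terminal node there is the unique long simple root (C_7). One simple-root ordering that puts it in standard form is (alpha_3, alpha_1, alpha_7, alpha_2, alpha_4, alpha_6, alpha_5). So the algebra is type C_7, i.e. sp(14).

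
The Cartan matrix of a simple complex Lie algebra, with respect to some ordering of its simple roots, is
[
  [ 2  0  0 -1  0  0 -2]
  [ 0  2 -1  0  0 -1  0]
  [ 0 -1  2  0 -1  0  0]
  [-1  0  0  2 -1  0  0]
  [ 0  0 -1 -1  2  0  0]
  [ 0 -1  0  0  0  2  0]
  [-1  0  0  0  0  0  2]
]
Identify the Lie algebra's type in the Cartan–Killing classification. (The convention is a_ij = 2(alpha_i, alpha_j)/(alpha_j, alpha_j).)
B_7

The matrix has rank 7 with 2's on the diagonal. Reading the off-diagonal entries as Dynkin edges (a single edge where a_ij = a_ji = -1; a double or triple edge where a_ij * a_ji = 2 or 3), the diagram is a chain of 7 nodes with a double edge at one end; the terminal node there is the unique short simple root (B_7). One simple-root ordering that puts it in standard form is (alpha_6, alpha_2, alpha_3, alpha_5, alpha_4, alpha_1, alpha_7). So the algebra is type B_7, i.e. so(15).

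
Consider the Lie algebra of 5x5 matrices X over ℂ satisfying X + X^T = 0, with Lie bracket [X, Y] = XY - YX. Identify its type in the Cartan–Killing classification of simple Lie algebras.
This is so(5) with 5 odd, which has dimension 5(5-1)/2 = 10 and rank (5-1)/2 = 2. In the classification of classical Lie algebras, the orthogonal algebra so(2n+1) in an odd number of variables has type B_n; here n = 2, so the Dynkin diagram is a chain of 2 nodes with a double edge at one end; the terminal node there is the unique short simple root (B_2). Hence the type is B_2.

B_2 (so(5))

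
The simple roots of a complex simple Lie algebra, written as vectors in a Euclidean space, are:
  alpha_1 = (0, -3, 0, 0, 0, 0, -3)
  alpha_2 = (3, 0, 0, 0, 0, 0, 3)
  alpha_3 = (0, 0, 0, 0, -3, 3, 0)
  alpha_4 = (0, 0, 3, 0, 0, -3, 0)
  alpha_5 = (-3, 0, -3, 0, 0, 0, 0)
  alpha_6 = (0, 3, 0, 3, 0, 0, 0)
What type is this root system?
Compute the Cartan integers a_ij = 2(alpha_i, alpha_j)/(alpha_j, alpha_j); the resulting 6x6 Cartan matrix is
[[2, -1, 0, 0, 0, -1], [-1, 2, 0, 0, -1, 0], [0, 0, 2, -1, 0, 0], [0, 0, -1, 2, -1, 0], [0, -1, 0, -1, 2, 0], [-1, 0, 0, 0, 0, 2]].
All simple roots have the same length, so the diagram is simply laced. The associated Dynkin diagram is a chain of 6 nodes with single edges (A_6), so the type is A_6 (the algebra sl(7)).

A_6 (sl(7))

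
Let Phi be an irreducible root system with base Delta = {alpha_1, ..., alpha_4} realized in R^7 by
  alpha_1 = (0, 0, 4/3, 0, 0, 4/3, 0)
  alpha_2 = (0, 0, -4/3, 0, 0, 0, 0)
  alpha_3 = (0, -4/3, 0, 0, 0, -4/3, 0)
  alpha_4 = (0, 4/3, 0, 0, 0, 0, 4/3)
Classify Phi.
Compute the Cartan integers a_ij = 2(alpha_i, alpha_j)/(alpha_j, alpha_j); the resulting 4x4 Cartan matrix is
[[2, -2, -1, 0], [-1, 2, 0, 0], [-1, 0, 2, -1], [0, 0, -1, 2]].
The roots have two lengths (squared-length ratio 2:1); the short ones are alpha_{2}. The associated Dynkin diagram is a chain of 4 nodes with a double edge at one end; the terminal node there is the unique short simple root (B_4), so the type is B_4 (the algebra so(9)).

B4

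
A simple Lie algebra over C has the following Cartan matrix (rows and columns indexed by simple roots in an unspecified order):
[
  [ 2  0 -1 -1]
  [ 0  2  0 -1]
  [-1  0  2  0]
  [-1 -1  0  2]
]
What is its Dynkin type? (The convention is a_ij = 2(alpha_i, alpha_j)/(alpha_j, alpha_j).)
type A_4

The matrix has rank 4 with 2's on the diagonal. Reading the off-diagonal entries as Dynkin edges (a single edge where a_ij = a_ji = -1; a double or triple edge where a_ij * a_ji = 2 or 3), the diagram is a chain of 4 nodes with single edges (A_4). One simple-root ordering that puts it in standard form is (alpha_2, alpha_4, alpha_1, alpha_3). So the algebra is type A_4, i.e. sl(5).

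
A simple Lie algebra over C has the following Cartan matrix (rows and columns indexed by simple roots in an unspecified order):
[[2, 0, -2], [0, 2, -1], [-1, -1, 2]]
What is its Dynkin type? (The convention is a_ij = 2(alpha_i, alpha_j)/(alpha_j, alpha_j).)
C_3

The matrix has rank 3 with 2's on the diagonal. Reading the off-diagonal entries as Dynkin edges (a single edge where a_ij = a_ji = -1; a double or triple edge where a_ij * a_ji = 2 or 3), the diagram is a chain of 3 nodes with a double edge at one end; the terminal node there is the unique long simple root (C_3). One simple-root ordering that puts it in standard form is (alpha_2, alpha_3, alpha_1). So the algebra is type C_3, i.e. sp(6).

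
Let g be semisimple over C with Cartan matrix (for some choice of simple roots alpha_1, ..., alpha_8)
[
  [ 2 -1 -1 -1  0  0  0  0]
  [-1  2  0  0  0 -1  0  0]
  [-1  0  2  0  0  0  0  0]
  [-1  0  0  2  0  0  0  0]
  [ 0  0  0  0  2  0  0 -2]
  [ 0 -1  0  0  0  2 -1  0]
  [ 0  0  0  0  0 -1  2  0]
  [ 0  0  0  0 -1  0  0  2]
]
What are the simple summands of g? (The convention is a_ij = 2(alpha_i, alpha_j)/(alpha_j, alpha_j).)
The diagram associated to this matrix has two connected components: the simple roots {alpha_5, alpha_8} form a chain of 2 nodes with a double edge at one end; the terminal node there is the unique short simple root (B_2), and {alpha_1, alpha_2, alpha_3, alpha_4, alpha_6, alpha_7} form a chain of 4 nodes with a fork of two nodes at one end (D_6). A semisimple Lie algebra decomposes uniquely as the direct sum of simple ideals, one per connected component of its Dynkin diagram, so g ≅ B_2 ⊕ D_6 (dimension 10 + 66 = 76).

B_2 + D_6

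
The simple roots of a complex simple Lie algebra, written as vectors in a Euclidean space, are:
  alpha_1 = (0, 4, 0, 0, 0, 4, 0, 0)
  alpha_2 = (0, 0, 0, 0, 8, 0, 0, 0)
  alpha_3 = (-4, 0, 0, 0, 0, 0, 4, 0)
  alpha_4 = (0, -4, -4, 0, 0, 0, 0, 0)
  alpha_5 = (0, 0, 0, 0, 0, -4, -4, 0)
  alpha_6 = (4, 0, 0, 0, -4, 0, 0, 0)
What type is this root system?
C6

Compute the Cartan integers a_ij = 2(alpha_i, alpha_j)/(alpha_j, alpha_j); the resulting 6x6 Cartan matrix is
[[2, 0, 0, -1, -1, 0], [0, 2, 0, 0, 0, -2], [0, 0, 2, 0, -1, -1], [-1, 0, 0, 2, 0, 0], [-1, 0, -1, 0, 2, 0], [0, -1, -1, 0, 0, 2]].
The roots have two lengths (squared-length ratio 2:1); the short ones are alpha_{1,3,4,5,6}. The associated Dynkin diagram is a chain of 6 nodes with a double edge at one end; the terminal node there is the unique long simple root (C_6), so the type is C_6 (the algebra sp(12)).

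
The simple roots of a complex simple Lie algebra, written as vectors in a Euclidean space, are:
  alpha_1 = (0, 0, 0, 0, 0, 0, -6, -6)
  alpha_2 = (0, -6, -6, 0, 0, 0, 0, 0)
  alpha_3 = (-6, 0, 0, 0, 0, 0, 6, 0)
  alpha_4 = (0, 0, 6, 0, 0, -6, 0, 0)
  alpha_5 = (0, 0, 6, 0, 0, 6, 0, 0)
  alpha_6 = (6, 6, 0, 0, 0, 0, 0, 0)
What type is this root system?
D_6 (so(12))

Compute the Cartan integers a_ij = 2(alpha_i, alpha_j)/(alpha_j, alpha_j); the resulting 6x6 Cartan matrix is
[[2, 0, -1, 0, 0, 0], [0, 2, 0, -1, -1, -1], [-1, 0, 2, 0, 0, -1], [0, -1, 0, 2, 0, 0], [0, -1, 0, 0, 2, 0], [0, -1, -1, 0, 0, 2]].
All simple roots have the same length, so the diagram is simply laced. The associated Dynkin diagram is a chain of 4 nodes with a fork of two nodes at one end (D_6), so the type is D_6 (the algebra so(12)).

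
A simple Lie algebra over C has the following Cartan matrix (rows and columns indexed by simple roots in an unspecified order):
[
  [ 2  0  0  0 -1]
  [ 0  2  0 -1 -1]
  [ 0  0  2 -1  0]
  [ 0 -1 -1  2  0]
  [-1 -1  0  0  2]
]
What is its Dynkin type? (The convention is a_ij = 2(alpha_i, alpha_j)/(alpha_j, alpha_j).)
The matrix has rank 5 with 2's on the diagonal. Reading the off-diagonal entries as Dynkin edges (a single edge where a_ij = a_ji = -1; a double or triple edge where a_ij * a_ji = 2 or 3), the diagram is a chain of 5 nodes with single edges (A_5). One simple-root ordering that puts it in standard form is (alpha_1, alpha_5, alpha_2, alpha_4, alpha_3). So the algebra is type A_5, i.e. sl(6).

A_5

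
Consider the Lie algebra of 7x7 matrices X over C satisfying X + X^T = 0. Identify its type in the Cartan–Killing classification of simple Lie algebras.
B_3

This is so(7) with 7 odd, which has dimension 7(7-1)/2 = 21 and rank (7-1)/2 = 3. In the classification of classical Lie algebras, the orthogonal algebra so(2n+1) in an odd number of variables has type B_n; here n = 3, so the Dynkin diagram is a chain of 3 nodes with a double edge at one end; the terminal node there is the unique short simple root (B_3). Hence the type is B_3.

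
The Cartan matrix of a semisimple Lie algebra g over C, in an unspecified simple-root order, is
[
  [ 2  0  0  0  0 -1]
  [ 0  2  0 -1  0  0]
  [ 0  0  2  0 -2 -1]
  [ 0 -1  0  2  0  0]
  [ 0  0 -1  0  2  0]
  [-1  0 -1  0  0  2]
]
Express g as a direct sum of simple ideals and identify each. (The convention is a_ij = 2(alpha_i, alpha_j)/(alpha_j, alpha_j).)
The diagram associated to this matrix has two connected components: the simple roots {alpha_2, alpha_4} form a chain of 2 nodes with single edges (A_2), and {alpha_1, alpha_3, alpha_5, alpha_6} form a chain of 4 nodes with a double edge at one end; the terminal node there is the unique short simple root (B_4). A semisimple Lie algebra decomposes uniquely as the direct sum of simple ideals, one per connected component of its Dynkin diagram, so g ≅ A_2 ⊕ B_4 (dimension 8 + 36 = 44).

A_2 + B_4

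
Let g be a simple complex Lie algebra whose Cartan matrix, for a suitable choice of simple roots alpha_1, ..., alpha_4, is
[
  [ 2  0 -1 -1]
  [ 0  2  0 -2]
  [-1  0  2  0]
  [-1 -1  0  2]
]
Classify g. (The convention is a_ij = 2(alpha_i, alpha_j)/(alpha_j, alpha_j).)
The matrix has rank 4 with 2's on the diagonal. Reading the off-diagonal entries as Dynkin edges (a single edge where a_ij = a_ji = -1; a double or triple edge where a_ij * a_ji = 2 or 3), the diagram is a chain of 4 nodes with a double edge at one end; the terminal node there is the unique long simple root (C_4). One simple-root ordering that puts it in standard form is (alpha_3, alpha_1, alpha_4, alpha_2). So the algebra is type C_4, i.e. sp(8).

C_4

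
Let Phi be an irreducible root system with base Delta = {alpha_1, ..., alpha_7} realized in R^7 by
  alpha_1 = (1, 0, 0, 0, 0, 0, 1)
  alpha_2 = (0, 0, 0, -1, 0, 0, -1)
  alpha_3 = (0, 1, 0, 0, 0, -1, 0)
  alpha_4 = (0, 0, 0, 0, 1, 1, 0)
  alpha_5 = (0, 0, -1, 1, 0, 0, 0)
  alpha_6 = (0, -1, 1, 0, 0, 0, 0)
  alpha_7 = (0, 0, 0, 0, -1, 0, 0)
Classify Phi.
Compute the Cartan integers a_ij = 2(alpha_i, alpha_j)/(alpha_j, alpha_j); the resulting 7x7 Cartan matrix is
[[2, -1, 0, 0, 0, 0, 0], [-1, 2, 0, 0, -1, 0, 0], [0, 0, 2, -1, 0, -1, 0], [0, 0, -1, 2, 0, 0, -2], [0, -1, 0, 0, 2, -1, 0], [0, 0, -1, 0, -1, 2, 0], [0, 0, 0, -1, 0, 0, 2]].
The roots have two lengths (squared-length ratio 2:1); the short ones are alpha_{7}. The associated Dynkin diagram is a chain of 7 nodes with a double edge at one end; the terminal node there is the unique short simple root (B_7), so the type is B_7 (the algebra so(15)).

B7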